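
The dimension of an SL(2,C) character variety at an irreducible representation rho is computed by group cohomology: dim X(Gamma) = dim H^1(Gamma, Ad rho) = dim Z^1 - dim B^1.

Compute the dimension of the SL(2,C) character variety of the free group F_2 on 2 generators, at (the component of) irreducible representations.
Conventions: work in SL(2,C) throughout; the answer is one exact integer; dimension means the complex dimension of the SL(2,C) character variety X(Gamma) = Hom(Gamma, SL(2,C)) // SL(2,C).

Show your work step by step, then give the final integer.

3

Here Gamma is free of rank 2 — no relator constrains a cocycle.
So Z^1 = (sl_2)^2 in full: dim Z^1 = 6.
Irreducibility makes the coboundary map sl_2 -> Z^1 injective (trivial centralizer), so dim B^1 = 3.
Therefore dim X = 6 - 3 = 3.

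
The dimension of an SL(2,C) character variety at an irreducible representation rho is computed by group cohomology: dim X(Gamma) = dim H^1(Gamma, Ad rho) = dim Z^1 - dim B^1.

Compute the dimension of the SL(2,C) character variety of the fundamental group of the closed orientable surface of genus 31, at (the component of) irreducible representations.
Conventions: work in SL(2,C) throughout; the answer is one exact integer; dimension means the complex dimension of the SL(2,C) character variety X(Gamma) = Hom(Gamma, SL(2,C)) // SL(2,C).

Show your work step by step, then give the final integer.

180

pi_1 of the closed genus-31 surface has 62 generators bound by the single product-of-commutators relator.
Unconstrained cocycle data is one sl_2 vector per generator (186 dimensions), cut by the relator condition d_2(z) = 0.
H^2 = coker(d_2) is dual to H^0 = 0 at irreducible rho (Poincare duality), so d_2 is onto: dim Z^1 = 183.
As always at irreducible rho, dim B^1 = 3.
dim H^1 = 183 - 3 = 180 = dim X.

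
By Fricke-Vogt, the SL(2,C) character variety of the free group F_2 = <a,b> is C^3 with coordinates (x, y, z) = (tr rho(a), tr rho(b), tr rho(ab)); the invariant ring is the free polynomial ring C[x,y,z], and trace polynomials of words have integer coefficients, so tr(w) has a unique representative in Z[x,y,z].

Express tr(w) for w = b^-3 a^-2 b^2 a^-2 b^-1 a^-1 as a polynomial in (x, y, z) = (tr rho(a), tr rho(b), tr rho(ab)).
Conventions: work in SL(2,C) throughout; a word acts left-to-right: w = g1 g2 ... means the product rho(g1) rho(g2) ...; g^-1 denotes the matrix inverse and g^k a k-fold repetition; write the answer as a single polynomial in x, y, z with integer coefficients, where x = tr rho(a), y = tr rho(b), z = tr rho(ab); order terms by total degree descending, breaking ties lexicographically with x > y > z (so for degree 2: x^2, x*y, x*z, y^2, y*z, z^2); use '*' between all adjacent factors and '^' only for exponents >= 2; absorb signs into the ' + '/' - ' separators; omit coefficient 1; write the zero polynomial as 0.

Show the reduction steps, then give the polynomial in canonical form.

apply: tr(a^-1) = tr(a) = x
use: tr(a^-1 b) = tr(b)*tr(a) - tr(b a) = x*y - z
use: tr(b^-1 a^-1) = tr(a^-1)*tr(b) - tr(a^-1 b) = z
tr(a^-2 b^-1) = tr(b^-1 a^-1)*tr(a) - tr(b^-1) = x*z - y
tr(b^2 a) = tr(b)*tr(a b) - tr(a) = y*z - x
apply: tr(b^2) = tr(b)*tr(b) - tr(1) = y^2 - 2
tr(a b^2 a) = tr(a)*tr(b^2 a) - tr(b^2) = x*y*z - x^2 - y^2 + 2
apply: tr(a b a b) = tr(a b)*tr(a b) - tr(1)   [split at repeated a] = z^2 - 2
apply: tr(a b^2 a b) = tr(b)*tr(a b a b) - tr(a b a) = y*z^2 - x*z - y
tr(b^-1 a b^2 a) = tr(a b^2 a)*tr(b) - tr(a b^2 a b) = x*y^2*z - x^2*y - y^3 - y*z^2 + x*z + 3*y
tr(b^-1 a b^2 a^-1) = tr(b^-1 a b^2)*tr(a) - tr(b^-1 a b^2 a) = -x*y^2*z + x^2*y + y^3 + y*z^2 - 3*y
apply: tr(a b^2 a^-1 b^-2) = tr(b^-1 a b^2 a^-1)*tr(b) - tr(b^-1 a b^2 a^-1 b) = -x*y^3*z + x^2*y^2 + y^4 + y^2*z^2 - 4*y^2 + 2
tr(b^-3 a b^2 a^-1) = tr(a b^2 a^-1 b^-2)*tr(b) - tr(a b^2 a^-1 b^-1) = -x*y^4*z + x^2*y^3 + y^5 + y^3*z^2 + x*y^2*z - x^2*y - 5*y^3 - y*z^2 + 5*y
tr(b^2 a^-2 b^-3 a) = tr(b^-3 a b^2 a^-1)*tr(a) - tr(b^-3 a b^2) = -x^2*y^4*z + x^3*y^3 + x*y^5 + x*y^3*z^2 + x^2*y^2*z - x^3*y - 5*x*y^3 - x*y*z^2 + 4*x*y + z
tr(a^-1 b^-3 a^-1 b^2 a^-1) = tr(b^2 a^-2 b^-3)*tr(a) - tr(b^2 a^-2 b^-3 a) = x^2*y^4*z - x^3*y^3 - x*y^5 - x*y^3*z^2 - x^2*y^2*z + x^3*y + 5*x*y^3 + x*y*z^2 + x^2*z - 5*x*y - z
apply: tr(a^-1 b^2) = tr(b^2)*tr(a) - tr(b^2 a) = x*y^2 - y*z - x
use: tr(a b^3 a) = tr(b)*tr(a^2 b^2) - tr(a^2 b) = x*y^2*z - x^2*y - y^3 - x*z + 3*y
apply: tr(a b^3 a b) = tr(b)*tr(b a b a b) - tr(b a b a) = y^2*z^2 - x*y*z - y^2 - z^2 + 2
tr(b^3 a b^-1 a) = tr(a b^3 a)*tr(b) - tr(a b^3 a b) = x*y^3*z - x^2*y^2 - y^4 - y^2*z^2 + 4*y^2 + z^2 - 2
apply: tr(b^-1 a^-1 b^3 a) = tr(b^3 a b^-1)*tr(a) - tr(b^3 a b^-1 a) = -x*y^3*z + x^2*y^2 + y^4 + y^2*z^2 + x*y*z - x^2 - 4*y^2 - z^2 + 2
tr(b^-1 a^-1 b^3 a^-1) = tr(b^-1 a^-1 b^3)*tr(a) - tr(b^-1 a^-1 b^3 a) = x*y^3*z - y^4 - y^2*z^2 - 2*x*y*z + 4*y^2 + z^2 - 2
apply: tr(b^3) = tr(b)*tr(b^2) - tr(b) = y^3 - 3*y
apply: tr(b^3 a) = tr(b)*tr(b a b) - tr(b a) = y^2*z - x*y - z
use: tr(a^-1 b^3) = tr(b^3)*tr(a) - tr(b^3 a) = x*y^3 - y^2*z - 2*x*y + z
tr(a^-1 b^3 a^-1) = tr(a^-1 b^3)*tr(a) - tr(a^-1 b^3 a) = x^2*y^3 - x*y^2*z - 2*x^2*y - y^3 + x*z + 3*y
apply: tr(b^-2 a^-1 b^3 a^-1) = tr(b^-1 a^-1 b^3 a^-1)*tr(b) - tr(b^-1 a^-1 b^3 a^-1 b) = x*y^4*z - x^2*y^3 - y^5 - y^3*z^2 - x*y^2*z + 2*x^2*y + 5*y^3 + y*z^2 - x*z - 5*y
tr(b a^-1 b^-3 a^-1 b^2) = tr(b^-2 a^-1 b^3 a^-1)*tr(b) - tr(b^-2 a^-1 b^3 a^-1 b) = x*y^5*z - x^2*y^4 - y^6 - y^4*z^2 - 2*x*y^3*z + 2*x^2*y^2 + 6*y^4 + 2*y^2*z^2 + x*y*z - 9*y^2 - z^2 + 2
use: tr(b^-1 a^-1 b^2 a) = tr(b^2 a b^-1)*tr(a) - tr(b^2 a b^-1 a) = -x*y^2*z + x^2*y + y^3 + y*z^2 - 3*y
tr(a b^2 a b a) = tr(a)*tr(b^2 a b a) - tr(b^2 a b) = x*y*z^2 - x^2*z - y^2*z + z
apply: tr(a b a b a b) = tr(b a)*tr(b a b a) - tr(b^-1 a^-1)   [split at repeated b] = z^3 - 3*z
apply: tr(a b a b a) = tr(a)*tr(b a b a) - tr(b a b) = x*z^2 - y*z - x
tr(a b^2 a b a b) = tr(b)*tr(a b a b a b) - tr(a b a b a) = y*z^3 - x*z^2 - 2*y*z + x
use: tr(b^2 a b a b^-1 a) = tr(a b^2 a b a)*tr(b) - tr(a b^2 a b a b) = x*y^2*z^2 - x^2*y*z - y^3*z - y*z^3 + x*z^2 + 3*y*z - x
use: tr(a^-1 b^2 a b a b^-1) = tr(b^2 a b a b^-1)*tr(a) - tr(b^2 a b a b^-1 a) = -x*y^2*z^2 + x^2*y*z + y^3*z + y*z^3 - 3*y*z - x
apply: tr(b^-2 a^-1 b^2 a b a) = tr(a^-1 b^2 a b a b^-1)*tr(b) - tr(a^-1 b^2 a b a) = -x*y^3*z^2 + x^2*y^2*z + y^4*z + y^2*z^3 - 4*y^2*z + z
tr(b^-2 a^-1 b^2 a b a^-1) = tr(b^-2 a^-1 b^2 a b)*tr(a) - tr(b^-2 a^-1 b^2 a b a) = x*y^3*z^2 - 2*x^2*y^2*z - y^4*z - y^2*z^3 + x^3*y + x*y^3 + x*y*z^2 + 4*y^2*z - 3*x*y - z
use: tr(a^-1 b^2 a b) = tr(b^2 a b)*tr(a) - tr(b^2 a b a) = x*y^2*z - x^2*y - y*z^2 + y
tr(a^-1 b^2 a b a^-1) = tr(a^-1 b^2 a b)*tr(a) - tr(a^-1 b^2 a b a) = x^2*y^2*z - x^3*y - x*y*z^2 - y^2*z + 2*x*y + z
apply: tr(b^3 a b) = tr(b)*tr(b^2 a b) - tr(b^2 a) = y^3*z - x*y^2 - 2*y*z + x
use: tr(b^2 a b a^-1 b) = tr(b^3 a b)*tr(a) - tr(b^3 a b a) = x*y^3*z - x^2*y^2 - y^2*z^2 - x*y*z + x^2 + y^2 + z^2 - 2
tr(b a b^2 a b) = tr(b)*tr(a b^2 a b) - tr(a b^2 a) = y^2*z^2 - 2*x*y*z + x^2 - 2
use: tr(b^2 a b a^-1 b a) = tr(b a b^2 a b)*tr(a) - tr(b a b^2 a b a) = x*y^2*z^2 - 2*x^2*y*z - y*z^3 + x^3 + x*z^2 + 2*y*z - 3*x
apply: tr(a^-1 b^2 a b a^-1 b) = tr(b^2 a b a^-1 b)*tr(a) - tr(b^2 a b a^-1 b a) = x^2*y^3*z - x^3*y^2 - 2*x*y^2*z^2 + x^2*y*z + y*z^3 + x*y^2 - 2*y*z + x
tr(b^-1 a^-1 b^2 a b a^-1) = tr(a^-1 b^2 a b a^-1)*tr(b) - tr(a^-1 b^2 a b a^-1 b) = x*y^2*z^2 - x^2*y*z - y^3*z - y*z^3 + x*y^2 + 3*y*z - x
apply: tr(b a^-1 b^-3 a^-1 b^2 a) = tr(b^-2 a^-1 b^2 a b a^-1)*tr(b) - tr(b^-2 a^-1 b^2 a b a^-1 b) = x*y^4*z^2 - 2*x^2*y^3*z - y^5*z - y^3*z^3 + x^3*y^2 + x*y^4 + x^2*y*z + 5*y^3*z + y*z^3 - 4*x*y^2 - 4*y*z + x
tr(a^-1 b^-3 a^-1 b^2 a^-1 b) = tr(b a^-1 b^-3 a^-1 b^2)*tr(a) - tr(b a^-1 b^-3 a^-1 b^2 a) = x^2*y^5*z - x^3*y^4 - x*y^6 - 2*x*y^4*z^2 + y^5*z + y^3*z^3 + x^3*y^2 + 5*x*y^4 + 2*x*y^2*z^2 - 5*y^3*z - y*z^3 - 5*x*y^2 - x*z^2 + 4*y*z + x
use: tr(a^-1 b^2 a^-1 b^-1 a^-1 b^-3) = tr(a^-1 b^-3 a^-1 b^2 a^-1)*tr(b) - tr(a^-1 b^-3 a^-1 b^2 a^-1 b) = x*y^4*z^2 - x^2*y^3*z - y^5*z - y^3*z^3 - x*y^2*z^2 + x^2*y*z + 5*y^3*z + y*z^3 + x*z^2 - 5*y*z - x
use: tr(b^-1 a^-1 b^-3 a^-2 b^2 a^-1) = tr(a^-1 b^2 a^-1 b^-1 a^-1 b^-3)*tr(a) - tr(a^-1 b^2 a^-1 b^-1 a^-1 b^-3 a) = x^2*y^4*z^2 - x^3*y^3*z - x*y^5*z - x*y^3*z^3 - x^2*y^2*z^2 + x^3*y*z + 5*x*y^3*z + x*y*z^3 + x^2*z^2 - 5*x*y*z - x^2 - z^2 + 2
tr(a^-1 b^-3 a^-2 b) = tr(b a^-1 b^-3 a^-1)*tr(a) - tr(b a^-1 b^-3) = x^2*y^3*z - x^3*y^2 - x*y^4 - x*y^2*z^2 + 4*x*y^2 + x*z^2 - y*z - x
use: tr(b^-3 a^-2 b^2 a^-2 b^-1 a^-1) = tr(b^-1 a^-1 b^-3 a^-2 b^2 a^-1)*tr(a) - tr(b^-1 a^-1 b^-3 a^-2 b^2) = x^3*y^4*z^2 - x^4*y^3*z - x^2*y^5*z - x^2*y^3*z^3 - x^3*y^2*z^2 + x^4*y*z + 4*x^2*y^3*z + x^2*y*z^3 + x^3*y^2 + x^3*z^2 + x*y^4 + x*y^2*z^2 - 5*x^2*y*z - x^3 - 4*x*y^2 - 2*x*z^2 + y*z + 3*x

x^3*y^4*z^2 - x^4*y^3*z - x^2*y^5*z - x^2*y^3*z^3 - x^3*y^2*z^2 + x^4*y*z + 4*x^2*y^3*z + x^2*y*z^3 + x^3*y^2 + x^3*z^2 + x*y^4 + x*y^2*z^2 - 5*x^2*y*z - x^3 - 4*x*y^2 - 2*x*z^2 + y*z + 3*x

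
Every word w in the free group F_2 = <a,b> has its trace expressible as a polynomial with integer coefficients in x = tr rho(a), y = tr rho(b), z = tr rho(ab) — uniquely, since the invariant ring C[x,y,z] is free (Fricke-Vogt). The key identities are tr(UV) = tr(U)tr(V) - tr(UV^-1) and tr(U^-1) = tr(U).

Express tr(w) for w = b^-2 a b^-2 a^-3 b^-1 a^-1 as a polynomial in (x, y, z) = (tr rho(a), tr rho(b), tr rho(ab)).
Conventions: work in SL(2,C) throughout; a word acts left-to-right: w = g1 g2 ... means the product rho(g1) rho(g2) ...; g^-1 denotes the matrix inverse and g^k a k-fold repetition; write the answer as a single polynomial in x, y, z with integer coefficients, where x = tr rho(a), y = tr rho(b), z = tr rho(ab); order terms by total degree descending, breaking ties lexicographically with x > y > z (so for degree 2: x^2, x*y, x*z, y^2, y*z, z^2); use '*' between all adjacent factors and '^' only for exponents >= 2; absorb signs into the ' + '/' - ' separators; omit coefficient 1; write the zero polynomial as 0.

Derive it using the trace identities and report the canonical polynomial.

trace(b^-1) = trace(b) = y
trace(b^-1 a) = trace(a) trace(b) - trace(a b) = x*y - z
trace(b^-1 a^-1) = trace(b^-1) trace(a) - trace(b^-1 a) = z
trace(b^-2 a^-1) = trace(b^-1 a^-1) trace(b) - trace(b^-1 a^-1 b) = y*z - x
trace(b^-2) = trace(b^-1) trace(b) - trace(1) = y^2 - 2
trace(b^-2 a^-2) = trace(b^-2 a^-1) trace(a) - trace(b^-2) = x*y*z - x^2 - y^2 + 2
trace(a b a) = trace(a) trace(b a) - trace(b) = x*z - y
trace(a b a b) = trace(b a) trace(b a) - trace(1) = z^2 - 2
trace(b a b^-1 a) = trace(a b a) trace(b) - trace(a b a b) = x*y*z - y^2 - z^2 + 2
trace(b a b^-1 a^-1) = trace(b a b^-1) trace(a) - trace(b a b^-1 a) = -x*y*z + x^2 + y^2 + z^2 - 2
trace(b^-1 a^-2 b a) = trace(b a b^-1 a^-1) trace(a) - trace(b a b^-1) = -x^2*y*z + x^3 + x*y^2 + x*z^2 - 3*x
trace(a^-2 b a b^-2) = trace(b^-1 a^-2 b a) trace(b) - trace(b^-1 a^-2 b a b) = -x^2*y^2*z + x^3*y + x*y^3 + x*y*z^2 - 4*x*y + z
trace(a^-1 b a b^-2) = trace(b^-1 a^-1 b a) trace(b) - trace(b^-1 a^-1 b a b) = -x*y^2*z + x^2*y + y^3 + y*z^2 - 3*y
trace(a b^-2 a^-3 b) = trace(a^-2 b a b^-2) trace(a) - trace(a^-2 b a b^-2 a) = -x^3*y^2*z + x^4*y + x^2*y^3 + x^2*y*z^2 + x*y^2*z - 5*x^2*y - y^3 - y*z^2 + x*z + 3*y
trace(a^-1 b^-1 a b^-2 a^-2) = trace(a b^-2 a^-3) trace(b) - trace(a b^-2 a^-3 b) = x^3*y^2*z - x^4*y - x^2*y^3 - x^2*y*z^2 + 4*x^2*y + y*z^2 - x*z - y
trace(a b^2 a b) = trace(b) trace(a b a b) - trace(a b a) = y*z^2 - x*z - y
trace(b a b^-1 a b) = trace(a b^2 a) trace(b) - trace(a b^2 a b) = x*y^2*z - x^2*y - y^3 - y*z^2 + x*z + 3*y
trace(a b a b a) = trace(a) trace(b a b a) - trace(b a b) = x*z^2 - y*z - x
trace(a b a b a b) = trace(b a b a) trace(b a) - trace(a b) = z^3 - 3*z
trace(b a b^-1 a b a) = trace(a b a b a) trace(b) - trace(a b a b a b) = x*y*z^2 - y^2*z - z^3 - x*y + 3*z
trace(b a^-1 b a b^-1 a) = trace(b a b^-1 a b) trace(a) - trace(b a b^-1 a b a) = x^2*y^2*z - x^3*y - x*y^3 - 2*x*y*z^2 + x^2*z + y^2*z + z^3 + 4*x*y - 3*z
trace(a b^-1 a^-1 b a^-1 b) = trace(b a^-1 b a b^-1) trace(a) - trace(b a^-1 b a b^-1 a) = -x^2*y^2*z + x^3*y + x*y^3 + 2*x*y*z^2 - x^2*z - y^2*z - z^3 - 3*x*y + 3*z
trace(a^-1 b a^-1 b^-1 a b^-1) = trace(a b^-1 a^-1 b a^-1) trace(b) - trace(a b^-1 a^-1 b a^-1 b) = x^2*y^2*z - x^3*y - x*y^3 - 2*x*y*z^2 + x^2*z + y^2*z + z^3 + 4*x*y - 3*z
trace(b^-1 a^-2 b a^-1 b^-1 a) = trace(a^-1 b a^-1 b^-1 a b^-1) trace(a) - trace(a^-1 b a^-1 b^-1 a b^-1 a) = x^3*y^2*z - x^4*y - x^2*y^3 - 2*x^2*y*z^2 + x^3*z + x*y^2*z + x*z^3 + 4*x^2*y - 3*x*z - y
trace(a^-1 b^-1 a b^-2 a^-2 b) = trace(b^-1 a^-2 b a^-1 b^-1 a) trace(b) - trace(b^-1 a^-2 b a^-1 b^-1 a b) = x^3*y^3*z - x^4*y^2 - x^2*y^4 - 2*x^2*y^2*z^2 + x^3*y*z + x*y^3*z + x*y*z^3 + 4*x^2*y^2 - 4*x*y*z + z^2 - 2
trace(a b^-2 a^-2 b^-1 a^-1 b^-1) = trace(a^-1 b^-1 a b^-2 a^-2) trace(b) - trace(a^-1 b^-1 a b^-2 a^-2 b) = x^2*y^2*z^2 - x^3*y*z - x*y^3*z - x*y*z^3 + y^2*z^2 + 3*x*y*z - y^2 - z^2 + 2
trace(b^-2 a^-2 b^-1) = trace(a^-2 b^-2) trace(b) - trace(a^-2 b^-1) = x*y^2*z - x^2*y - y^3 - x*z + 3*y
trace(a^-2 b^-1 a^-1 b^-2 a b^-2) = trace(a b^-2 a^-2 b^-1 a^-1 b^-1) trace(b) - trace(a b^-2 a^-2 b^-1 a^-1) = x^2*y^3*z^2 - x^3*y^2*z - x*y^4*z - x*y^2*z^3 + y^3*z^2 + 2*x*y^2*z + x^2*y - y*z^2 + x*z - y
trace(b^-2 a b a) = trace(a b a b^-1) trace(b) - trace(a b a) = x*y^2*z - y^3 - y*z^2 - x*z + 3*y
trace(b^-2 a b a^-1) = trace(b^-2 a b) trace(a) - trace(b^-2 a b a) = -x*y^2*z + x^2*y + y^3 + y*z^2 - 3*y
trace(a^-2 b^-2 a b) = trace(b^-2 a b a^-1) trace(a) - trace(b^-2 a b) = -x^2*y^2*z + x^3*y + x*y^3 + x*y*z^2 - 4*x*y + z
trace(a^-1 b^-2 a b^-1 a^-1) = trace(a^-2 b^-2 a) trace(b) - trace(a^-2 b^-2 a b) = x^2*y^2*z - x^3*y - x*y^3 - x*y*z^2 + y^2*z + 3*x*y - z
trace(b a b^-2 a b) = trace(a b^2 a b^-1) trace(b) - trace(a b^2 a) = x*y^3*z - x^2*y^2 - y^4 - y^2*z^2 + x^2 + 4*y^2 - 2
trace(b a b^-2 a b a) = trace(a b a b a b^-1) trace(b) - trace(a b a b a) = x*y^2*z^2 - y^3*z - y*z^3 - x*y^2 - x*z^2 + 4*y*z + x
trace(b^-2 a b a^-1 b a) = trace(b a b^-2 a b) trace(a) - trace(b a b^-2 a b a) = x^2*y^3*z - x^3*y^2 - x*y^4 - 2*x*y^2*z^2 + y^3*z + y*z^3 + x^3 + 5*x*y^2 + x*z^2 - 4*y*z - 3*x
trace(a^-1 b a^-1 b^-2 a b) = trace(b^-2 a b a^-1 b) trace(a) - trace(b^-2 a b a^-1 b a) = -x^2*y^3*z + x^3*y^2 + x*y^4 + 2*x*y^2*z^2 - x^2*y*z - y^3*z - y*z^3 - 4*x*y^2 + 4*y*z + x
trace(a^-1 b^-2 a b^-1 a^-1 b) = trace(a^-1 b a^-1 b^-2 a) trace(b) - trace(a^-1 b a^-1 b^-2 a b) = x^2*y^3*z - x^3*y^2 - x*y^4 - 2*x*y^2*z^2 + x^2*y*z + y^3*z + y*z^3 + 4*x*y^2 - 3*y*z - x
trace(b^-1 a^-1 b^-1 a^-1 b^-2 a) = trace(a^-1 b^-2 a b^-1 a^-1) trace(b) - trace(a^-1 b^-2 a b^-1 a^-1 b) = x*y^2*z^2 - x^2*y*z - y*z^3 - x*y^2 + 2*y*z + x
trace(b^-1 a^-1 b^-2) = trace(b^-1 a^-1 b^-1) trace(b) - trace(b^-1 a^-1) = y^2*z - x*y - z
trace(a^-1 b^-1 a^-1 b^-2 a b^-2) = trace(b^-1 a^-1 b^-1 a^-1 b^-2 a) trace(b) - trace(b^-1 a^-1 b^-1 a^-1 b^-2 a b) = x*y^3*z^2 - x^2*y^2*z - y^2*z^3 - x*y^3 + y^2*z + 2*x*y + z
trace(b^-2 a b^-2 a^-3 b^-1 a^-1) = trace(a^-2 b^-1 a^-1 b^-2 a b^-2) trace(a) - trace(a^-2 b^-1 a^-1 b^-2 a b^-2 a) = x^3*y^3*z^2 - x^4*y^2*z - x^2*y^4*z - x^2*y^2*z^3 + 3*x^2*y^2*z + y^2*z^3 + x^3*y + x*y^3 - x*y*z^2 + x^2*z - y^2*z - 3*x*y - z

x^3*y^3*z^2 - x^4*y^2*z - x^2*y^4*z - x^2*y^2*z^3 + 3*x^2*y^2*z + y^2*z^3 + x^3*y + x*y^3 - x*y*z^2 + x^2*z - y^2*z - 3*x*y - z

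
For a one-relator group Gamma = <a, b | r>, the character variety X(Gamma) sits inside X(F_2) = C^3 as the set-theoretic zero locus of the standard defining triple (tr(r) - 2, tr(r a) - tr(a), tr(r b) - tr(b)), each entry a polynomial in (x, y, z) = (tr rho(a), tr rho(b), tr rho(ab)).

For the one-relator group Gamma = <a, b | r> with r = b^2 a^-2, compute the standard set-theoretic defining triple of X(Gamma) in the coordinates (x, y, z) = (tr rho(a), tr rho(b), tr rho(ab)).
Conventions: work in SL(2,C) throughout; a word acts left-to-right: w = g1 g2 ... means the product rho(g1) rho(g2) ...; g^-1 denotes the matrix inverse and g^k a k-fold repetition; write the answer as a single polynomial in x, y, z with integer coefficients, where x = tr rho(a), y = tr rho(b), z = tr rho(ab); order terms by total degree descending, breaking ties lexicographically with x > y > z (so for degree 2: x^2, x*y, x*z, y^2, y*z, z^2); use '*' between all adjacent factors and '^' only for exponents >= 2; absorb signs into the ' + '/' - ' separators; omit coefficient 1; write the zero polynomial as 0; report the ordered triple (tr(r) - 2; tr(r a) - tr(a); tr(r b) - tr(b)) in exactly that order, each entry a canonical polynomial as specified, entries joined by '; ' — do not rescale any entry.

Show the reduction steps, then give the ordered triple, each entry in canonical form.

x^2*y^2 - x*y*z - x^2 - y^2; x*y^2 - y*z - 2*x; x^2*y^3 - x*y^2*z - 2*x^2*y - y^3 + x*z + 2*y

tr(b^2) = tr(b) tr(b) - tr(1) = y^2 - 2
tr(b^2 a) = tr(b) tr(a b) - tr(a) = y*z - x
tr(b^2 a^-1) = tr(b^2) tr(a) - tr(b^2 a) = x*y^2 - y*z - x
tr(b^2 a^-2) = tr(b^2 a^-1) tr(a) - tr(b^2) = x^2*y^2 - x*y*z - x^2 - y^2 + 2
tr(b^3) = tr(b) tr(b^2) - tr(b) = y^3 - 3*y
tr(b^3 a) = tr(b) tr(b a b) - tr(b a) = y^2*z - x*y - z
tr(a^-1 b^3) = tr(b^3) tr(a) - tr(b^3 a) = x*y^3 - y^2*z - 2*x*y + z
tr(b^2 a^-2 b) = tr(a^-1 b^3) tr(a) - tr(a^-1 b^3 a) = x^2*y^3 - x*y^2*z - 2*x^2*y - y^3 + x*z + 3*y
assemble the triple (tr(r) - 2; tr(r a) - x; tr(r b) - y)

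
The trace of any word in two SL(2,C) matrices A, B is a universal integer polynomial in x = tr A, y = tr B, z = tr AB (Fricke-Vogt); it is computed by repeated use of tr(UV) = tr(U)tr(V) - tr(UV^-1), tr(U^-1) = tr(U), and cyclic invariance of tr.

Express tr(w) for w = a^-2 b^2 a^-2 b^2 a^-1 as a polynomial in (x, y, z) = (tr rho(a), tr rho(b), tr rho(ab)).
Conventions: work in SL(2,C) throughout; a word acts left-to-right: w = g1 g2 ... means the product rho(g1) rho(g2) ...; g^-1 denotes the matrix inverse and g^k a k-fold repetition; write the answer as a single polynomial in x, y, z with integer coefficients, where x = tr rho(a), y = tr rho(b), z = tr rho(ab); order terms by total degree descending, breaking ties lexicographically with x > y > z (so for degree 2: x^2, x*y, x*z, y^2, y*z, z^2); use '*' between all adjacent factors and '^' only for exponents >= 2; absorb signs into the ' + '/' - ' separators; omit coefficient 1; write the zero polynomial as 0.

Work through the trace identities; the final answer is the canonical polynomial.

x^5*y^4 - 2*x^4*y^3*z - 2*x^5*y^2 - 3*x^3*y^4 + x^3*y^2*z^2 + 2*x^4*y*z + 4*x^2*y^3*z + x^5 + 8*x^3*y^2 + 2*x*y^4 - x*y^2*z^2 - 6*x^2*y*z - y^3*z - 5*x^3 - 7*x*y^2 + 2*y*z + 5*x

tr(b^2) = tr(b)*tr(b) - tr(1)  (reduce the b square) = y^2 - 2
tr(b^3) = tr(b)*tr(b^2) - tr(b)  (reduce the b square) = y^3 - 3*y
tr(b^4) = tr(b)*tr(b^3) - tr(b^2)  (reduce the b square) = y^4 - 4*y^2 + 2
tr(b a b) = tr(b)*tr(a b) - tr(a)  (reduce the b square) = y*z - x
tr(b a b^2) = tr(b)*tr(b a b) - tr(b a)  (reduce the b square) = y^2*z - x*y - z
tr(b^4 a) = tr(b)*tr(b a b^2) - tr(b a b)  (reduce the b square) = y^3*z - x*y^2 - 2*y*z + x
tr(a^-1 b^4) = tr(b^4)*tr(a) - tr(b^4 a)  (eliminate a^-1) = x*y^4 - y^3*z - 3*x*y^2 + 2*y*z + x
tr(a^-2 b^4) = tr(a^-1 b^4)*tr(a) - tr(a^-1 b^4 a)  (eliminate a^-1) = x^2*y^4 - x*y^3*z - 3*x^2*y^2 - y^4 + 2*x*y*z + x^2 + 4*y^2 - 2
tr(b^2 a^-3 b^2) = tr(a^-2 b^4)*tr(a) - tr(a^-2 b^4 a)  (eliminate a^-1) = x^3*y^4 - x^2*y^3*z - 3*x^3*y^2 - 2*x*y^4 + 2*x^2*y*z + y^3*z + x^3 + 7*x*y^2 - 2*y*z - 3*x
tr(a b a b) = tr(b a)*tr(b a) - tr(1)  (split on b) = z^2 - 2
tr(a b a) = tr(a)*tr(b a) - tr(b)  (reduce the a square) = x*z - y
tr(a b^2 a b) = tr(b)*tr(a b a b) - tr(a b a)  (reduce the b square) = y*z^2 - x*z - y
tr(a^2) = tr(a)*tr(a) - tr(1)  (reduce the a square) = x^2 - 2
tr(a b^2 a) = tr(b)*tr(a^2 b) - tr(a^2)  (reduce the b square) = x*y*z - x^2 - y^2 + 2
tr(b^2 a b^2 a) = tr(b)*tr(a b^2 a b) - tr(a b^2 a)  (reduce the b square) = y^2*z^2 - 2*x*y*z + x^2 - 2
tr(a^-1 b^2 a b^2) = tr(b^2 a b^2)*tr(a) - tr(b^2 a b^2 a)  (eliminate a^-1) = x*y^3*z - x^2*y^2 - y^2*z^2 + 2
tr(a^-1 b^2 a b^2 a^-1) = tr(a^-1 b^2 a b^2)*tr(a) - tr(a^-1 b^2 a b^2 a)  (eliminate a^-1) = x^2*y^3*z - x^3*y^2 - x*y^2*z^2 - y^3*z + x*y^2 + 2*y*z + x
tr(b^2 a^-3 b^2 a) = tr(a^-1 b^2 a b^2 a^-1)*tr(a) - tr(a^-1 b^2 a b^2)  (eliminate a^-1) = x^3*y^3*z - x^4*y^2 - x^2*y^2*z^2 - 2*x*y^3*z + 2*x^2*y^2 + y^2*z^2 + 2*x*y*z + x^2 - 2
tr(a^-1 b^2 a^-3 b^2) = tr(b^2 a^-3 b^2)*tr(a) - tr(b^2 a^-3 b^2 a)  (eliminate a^-1) = x^4*y^4 - 2*x^3*y^3*z - 2*x^4*y^2 - 2*x^2*y^4 + x^2*y^2*z^2 + 2*x^3*y*z + 3*x*y^3*z + x^4 + 5*x^2*y^2 - y^2*z^2 - 4*x*y*z - 4*x^2 + 2
tr(a^-2 b^2 a^-2 b^2 a^-1) = tr(a^-1 b^2 a^-3 b^2)*tr(a) - tr(a^-1 b^2 a^-3 b^2 a)  (eliminate a^-1) = x^5*y^4 - 2*x^4*y^3*z - 2*x^5*y^2 - 3*x^3*y^4 + x^3*y^2*z^2 + 2*x^4*y*z + 4*x^2*y^3*z + x^5 + 8*x^3*y^2 + 2*x*y^4 - x*y^2*z^2 - 6*x^2*y*z - y^3*z - 5*x^3 - 7*x*y^2 + 2*y*z + 5*x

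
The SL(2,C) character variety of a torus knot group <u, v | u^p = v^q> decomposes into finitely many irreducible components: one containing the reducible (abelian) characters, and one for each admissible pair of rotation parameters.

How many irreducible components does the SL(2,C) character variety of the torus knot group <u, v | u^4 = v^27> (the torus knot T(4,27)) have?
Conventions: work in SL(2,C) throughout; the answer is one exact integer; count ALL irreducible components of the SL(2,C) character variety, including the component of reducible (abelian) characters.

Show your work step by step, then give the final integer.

Gamma = < u, v | u^4 = v^27 > (torus knot T(4,27)); the central element u^4 = v^27 acts as +I or -I in any irreducible SL(2,C) representation.
So on each irreducible component the traces are pinned: tr(u) = 2*cos(pi*alpha/4) with 1 <= alpha <= 3, tr(v) = 2*cos(pi*beta/27) with 1 <= beta <= 26.
The two central values (-1)^alpha I and (-1)^beta I must be the same matrix, so alpha and beta share a parity.
Counting: 2 odd alphas x 13 odd betas + 1 even alphas x 13 even betas = 26 + 13 = 39.
components with irreducible characters: 39; plus the single component of reducible (abelian) characters: total 40.

40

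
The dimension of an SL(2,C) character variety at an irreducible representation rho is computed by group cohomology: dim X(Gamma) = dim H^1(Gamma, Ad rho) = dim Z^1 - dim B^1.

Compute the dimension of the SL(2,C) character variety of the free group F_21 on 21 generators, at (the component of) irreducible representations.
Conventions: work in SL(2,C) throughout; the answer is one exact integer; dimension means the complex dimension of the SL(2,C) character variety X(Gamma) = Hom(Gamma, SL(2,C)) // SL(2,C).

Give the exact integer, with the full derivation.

60

Here Gamma is free of rank 21 — no relator constrains a cocycle.
A cocycle picks one sl_2 vector per generator freely, giving dim Z^1 = 3*21 = 63.
At an irreducible rho the centralizer of the image in sl_2 is 0, so the coboundary map sl_2 -> Z^1 is injective: dim B^1 = 3.
Therefore dim X = 63 - 3 = 60.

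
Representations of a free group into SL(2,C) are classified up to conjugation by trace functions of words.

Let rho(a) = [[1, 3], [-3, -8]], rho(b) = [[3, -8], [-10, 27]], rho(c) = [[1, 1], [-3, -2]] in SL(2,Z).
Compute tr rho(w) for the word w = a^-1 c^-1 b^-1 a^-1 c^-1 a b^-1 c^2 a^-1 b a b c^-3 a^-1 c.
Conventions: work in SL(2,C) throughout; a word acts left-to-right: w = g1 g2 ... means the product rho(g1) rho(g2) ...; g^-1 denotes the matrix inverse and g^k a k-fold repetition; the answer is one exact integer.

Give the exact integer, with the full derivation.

rho(a^-1) = [[-8, -3], [3, 1]]
... * rho(c^-1) = [[-2, -1], [3, 1]]  ->  [[7, 5], [-3, -2]]
... * rho(b^-1) = [[27, 8], [10, 3]]  ->  [[239, 71], [-101, -30]]
... * rho(a^-1) = [[-8, -3], [3, 1]]  ->  [[-1699, -646], [718, 273]]
... * rho(c^-1) = [[-2, -1], [3, 1]]  ->  [[1460, 1053], [-617, -445]]
... * rho(a) = [[1, 3], [-3, -8]]  ->  [[-1699, -4044], [718, 1709]]
... * rho(b^-1) = [[27, 8], [10, 3]]  ->  [[-86313, -25724], [36476, 10871]]
... * rho(c) = [[1, 1], [-3, -2]]  ->  [[-9141, -34865], [3863, 14734]]
... * rho(c) = [[1, 1], [-3, -2]]  ->  [[95454, 60589], [-40339, -25605]]
... * rho(a^-1) = [[-8, -3], [3, 1]]  ->  [[-581865, -225773], [245897, 95412]]
... * rho(b) = [[3, -8], [-10, 27]]  ->  [[512135, -1440951], [-216429, 608948]]
... * rho(a) = [[1, 3], [-3, -8]]  ->  [[4834988, 13064013], [-2043273, -5520871]]
... * rho(b) = [[3, -8], [-10, 27]]  ->  [[-116135166, 314048447], [49078891, -132717333]]
... * rho(c^-1) = [[-2, -1], [3, 1]]  ->  [[1174415673, 430183613], [-496309781, -181796224]]
... * rho(c^-1) = [[-2, -1], [3, 1]]  ->  [[-1058280507, -744232060], [447230890, 314513557]]
... * rho(c^-1) = [[-2, -1], [3, 1]]  ->  [[-116135166, 314048447], [49078891, -132717333]]
... * rho(a^-1) = [[-8, -3], [3, 1]]  ->  [[1871226669, 662453945], [-790783127, -279954006]]
... * rho(c) = [[1, 1], [-3, -2]]  ->  [[-116135166, 546318779], [49078891, -230875115]]
tr = -116135166 + -230875115 = -347010281

-347010281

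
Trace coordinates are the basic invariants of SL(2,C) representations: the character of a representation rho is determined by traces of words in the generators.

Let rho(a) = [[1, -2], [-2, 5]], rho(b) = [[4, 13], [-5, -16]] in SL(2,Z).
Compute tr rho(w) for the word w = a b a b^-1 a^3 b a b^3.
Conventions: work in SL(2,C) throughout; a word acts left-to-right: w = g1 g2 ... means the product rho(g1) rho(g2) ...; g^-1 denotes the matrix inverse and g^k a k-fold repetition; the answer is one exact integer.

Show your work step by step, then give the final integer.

rho(a) = [[1, -2], [-2, 5]]
... * rho(b) = [[4, 13], [-5, -16]]  ->  [[14, 45], [-33, -106]]
... * rho(a) = [[1, -2], [-2, 5]]  ->  [[-76, 197], [179, -464]]
... * rho(b^-1) = [[-16, -13], [5, 4]]  ->  [[2201, 1776], [-5184, -4183]]
... * rho(a) = [[1, -2], [-2, 5]]  ->  [[-1351, 4478], [3182, -10547]]
... * rho(a) = [[1, -2], [-2, 5]]  ->  [[-10307, 25092], [24276, -59099]]
... * rho(a) = [[1, -2], [-2, 5]]  ->  [[-60491, 146074], [142474, -344047]]
... * rho(b) = [[4, 13], [-5, -16]]  ->  [[-972334, -3123567], [2290131, 7356914]]
... * rho(a) = [[1, -2], [-2, 5]]  ->  [[5274800, -13673167], [-12423697, 32204308]]
... * rho(b) = [[4, 13], [-5, -16]]  ->  [[89465035, 287343072], [-210716328, -676776989]]
... * rho(b) = [[4, 13], [-5, -16]]  ->  [[-1078855220, -3434443697], [2541019633, 8089119560]]
... * rho(b) = [[4, 13], [-5, -16]]  ->  [[12856797605, 40925981292], [-30281519268, -96392657731]]
tr = 12856797605 + -96392657731 = -83535860126

-83535860126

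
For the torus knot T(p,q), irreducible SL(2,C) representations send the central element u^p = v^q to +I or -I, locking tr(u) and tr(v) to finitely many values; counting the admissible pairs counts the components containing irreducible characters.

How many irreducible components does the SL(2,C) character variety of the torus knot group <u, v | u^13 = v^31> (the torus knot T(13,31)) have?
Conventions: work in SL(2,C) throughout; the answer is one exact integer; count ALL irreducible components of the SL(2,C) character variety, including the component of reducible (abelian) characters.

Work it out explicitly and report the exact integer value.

181

In the torus knot group T(13,31), u^13 = v^31 is central, so an irreducible representation sends it to +I or -I (Schur).
So on each irreducible component the traces are pinned: tr(u) = 2*cos(pi*alpha/13) with 1 <= alpha <= 12, tr(v) = 2*cos(pi*beta/31) with 1 <= beta <= 30.
Consistency of u^13 = (-1)^alpha I with v^31 = (-1)^beta I forces alpha = beta (mod 2).
Counting: 6 odd alphas x 15 odd betas + 6 even alphas x 15 even betas = 90 + 90 = 180.
components with irreducible characters: 180; plus the single component of reducible (abelian) characters: total 181.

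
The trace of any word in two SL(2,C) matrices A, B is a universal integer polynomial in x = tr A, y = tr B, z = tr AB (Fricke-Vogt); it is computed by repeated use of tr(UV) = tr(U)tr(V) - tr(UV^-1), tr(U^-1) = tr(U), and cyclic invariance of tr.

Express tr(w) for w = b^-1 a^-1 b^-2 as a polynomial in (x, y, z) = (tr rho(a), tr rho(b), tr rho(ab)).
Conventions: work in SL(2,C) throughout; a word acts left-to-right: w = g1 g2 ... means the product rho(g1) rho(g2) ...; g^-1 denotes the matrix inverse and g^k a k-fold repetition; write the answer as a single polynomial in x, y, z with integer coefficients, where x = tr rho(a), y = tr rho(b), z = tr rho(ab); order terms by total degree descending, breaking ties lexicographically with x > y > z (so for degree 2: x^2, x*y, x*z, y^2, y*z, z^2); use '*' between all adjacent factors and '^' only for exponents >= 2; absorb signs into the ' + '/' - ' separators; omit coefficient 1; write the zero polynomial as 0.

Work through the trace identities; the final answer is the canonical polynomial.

trace(b^-1) = trace(b) = y
trace(b^-2) = trace(b^-1) trace(b) - trace(1)  (eliminate b^-1) = y^2 - 2
trace(a b^-1) = trace(a) trace(b) - trace(a b)  (eliminate b^-1) = x*y - z
apply: trace(b^-2 a) = trace(a b^-1) trace(b) - trace(a)  (eliminate b^-1) = x*y^2 - y*z - x
trace(b^-2 a^-1) = trace(b^-2) trace(a) - trace(b^-2 a)  (eliminate a^-1) = y*z - x
trace(b^-1 a^-1 b^-2) = trace(b^-2 a^-1) trace(b) - trace(b^-2 a^-1 b)  (eliminate b^-1) = y^2*z - x*y - z

y^2*z - x*y - z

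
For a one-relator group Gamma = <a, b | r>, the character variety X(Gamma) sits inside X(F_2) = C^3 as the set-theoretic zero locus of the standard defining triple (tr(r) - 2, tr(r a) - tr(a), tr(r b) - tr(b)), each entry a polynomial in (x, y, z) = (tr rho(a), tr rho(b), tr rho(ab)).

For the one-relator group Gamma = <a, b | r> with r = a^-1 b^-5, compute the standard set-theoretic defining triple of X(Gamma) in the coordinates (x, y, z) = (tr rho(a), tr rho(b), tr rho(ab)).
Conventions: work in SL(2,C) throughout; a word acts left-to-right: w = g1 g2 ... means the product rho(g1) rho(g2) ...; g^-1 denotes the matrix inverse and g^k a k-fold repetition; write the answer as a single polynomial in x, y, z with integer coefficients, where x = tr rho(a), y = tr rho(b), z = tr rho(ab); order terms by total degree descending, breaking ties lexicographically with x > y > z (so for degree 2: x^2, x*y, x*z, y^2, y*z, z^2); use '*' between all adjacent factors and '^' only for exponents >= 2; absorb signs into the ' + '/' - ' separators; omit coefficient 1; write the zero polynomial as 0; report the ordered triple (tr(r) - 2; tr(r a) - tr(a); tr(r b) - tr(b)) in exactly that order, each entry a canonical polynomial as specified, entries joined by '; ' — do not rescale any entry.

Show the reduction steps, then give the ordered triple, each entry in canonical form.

y^4*z - x*y^3 - 3*y^2*z + 2*x*y + z - 2; y^5 - 5*y^3 - x + 5*y; y^3*z - x*y^2 - 2*y*z + x - y

tr(b^-1) = tr(b) = y
tr(b^-2) = tr(b^-1) tr(b) - tr(1)   [inverse elimination on b] = y^2 - 2
tr(b^-3) = tr(b^-2) tr(b) - tr(b^-1)   [inverse elimination on b] = y^3 - 3*y
so tr(b^-4) = tr(b^-3) tr(b) - tr(b^-2)   [inverse elimination on b] = y^4 - 4*y^2 + 2
so tr(a b^-1) = tr(a) tr(b) - tr(a b)   [inverse elimination on b] = x*y - z
tr(b^-2 a) = tr(a b^-1) tr(b) - tr(a)   [inverse elimination on b] = x*y^2 - y*z - x
tr(b^-2 a b^-1) = tr(b^-2 a) tr(b) - tr(b^-2 a b)   [inverse elimination on b] = x*y^3 - y^2*z - 2*x*y + z
so tr(b^-4 a) = tr(b^-2 a b^-1) tr(b) - tr(b^-2 a)   [inverse elimination on b] = x*y^4 - y^3*z - 3*x*y^2 + 2*y*z + x
tr(b^-2 a^-1 b^-2) = tr(b^-4) tr(a) - tr(b^-4 a)   [inverse elimination on a] = y^3*z - x*y^2 - 2*y*z + x
tr(b^-2 a^-1) = tr(b^-1 a^-1) tr(b) - tr(b^-1 a^-1 b)   [inverse elimination on b] = y*z - x
reduce: tr(b^-2 a^-1 b^-1) = tr(b^-2 a^-1) tr(b) - tr(b^-2 a^-1 b)   [inverse elimination on b] = y^2*z - x*y - z
reduce: tr(a^-1 b^-5) = tr(b^-2 a^-1 b^-2) tr(b) - tr(b^-2 a^-1 b^-1)   [inverse elimination on b] = y^4*z - x*y^3 - 3*y^2*z + 2*x*y + z
tr(b^-5) = tr(b^-4) tr(b) - tr(b^-3)   [inverse elimination on b] = y^5 - 5*y^3 + 5*y
assemble the triple (tr(r) - 2; tr(r a) - x; tr(r b) - y)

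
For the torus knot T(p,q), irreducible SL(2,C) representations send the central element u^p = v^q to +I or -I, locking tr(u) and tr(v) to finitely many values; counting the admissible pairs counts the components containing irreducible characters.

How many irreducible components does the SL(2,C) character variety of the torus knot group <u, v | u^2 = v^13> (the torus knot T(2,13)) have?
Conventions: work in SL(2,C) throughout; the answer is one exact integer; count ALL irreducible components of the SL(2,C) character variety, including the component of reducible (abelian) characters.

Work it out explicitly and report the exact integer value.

7

In the torus knot group T(2,13), u^2 = v^13 is central, so an irreducible representation sends it to +I or -I (Schur).
This locks tr(u) to 2*cos(pi*alpha/2), alpha in 1..1, and tr(v) to 2*cos(pi*beta/13), beta in 1..12, on each component of irreducible characters.
Consistency of u^2 = (-1)^alpha I with v^13 = (-1)^beta I forces alpha = beta (mod 2).
count pairs: odd alpha (1 choices) x odd beta (6), plus even alpha (0) x even beta (6): 1*6 + 0*6 = 6.
Total: 6 irreducible-character components + 1 reducible (abelian) component = 7.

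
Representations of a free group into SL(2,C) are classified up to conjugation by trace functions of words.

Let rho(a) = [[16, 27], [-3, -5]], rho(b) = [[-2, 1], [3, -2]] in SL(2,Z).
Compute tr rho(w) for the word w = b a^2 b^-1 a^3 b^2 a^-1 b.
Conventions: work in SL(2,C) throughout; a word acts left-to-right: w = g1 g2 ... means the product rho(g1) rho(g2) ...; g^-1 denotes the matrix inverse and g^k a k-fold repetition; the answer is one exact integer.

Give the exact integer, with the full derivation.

rho(b) = [[-2, 1], [3, -2]]
... * rho(a) = [[16, 27], [-3, -5]]  ->  [[-35, -59], [54, 91]]
... * rho(a) = [[16, 27], [-3, -5]]  ->  [[-383, -650], [591, 1003]]
... * rho(b^-1) = [[-2, -1], [-3, -2]]  ->  [[2716, 1683], [-4191, -2597]]
... * rho(a) = [[16, 27], [-3, -5]]  ->  [[38407, 64917], [-59265, -100172]]
... * rho(a) = [[16, 27], [-3, -5]]  ->  [[419761, 712404], [-647724, -1099295]]
... * rho(a) = [[16, 27], [-3, -5]]  ->  [[4578964, 7771527], [-7065699, -11992073]]
... * rho(b) = [[-2, 1], [3, -2]]  ->  [[14156653, -10964090], [-21844821, 16918447]]
... * rho(b) = [[-2, 1], [3, -2]]  ->  [[-61205576, 36084833], [94444983, -55681715]]
... * rho(a^-1) = [[-5, -27], [3, 16]]  ->  [[414282379, 2229907880], [-639270060, -3440921981]]
... * rho(b) = [[-2, 1], [3, -2]]  ->  [[5861158882, -4045533381], [-9044225823, 6242573902]]
tr = 5861158882 + 6242573902 = 12103732784

12103732784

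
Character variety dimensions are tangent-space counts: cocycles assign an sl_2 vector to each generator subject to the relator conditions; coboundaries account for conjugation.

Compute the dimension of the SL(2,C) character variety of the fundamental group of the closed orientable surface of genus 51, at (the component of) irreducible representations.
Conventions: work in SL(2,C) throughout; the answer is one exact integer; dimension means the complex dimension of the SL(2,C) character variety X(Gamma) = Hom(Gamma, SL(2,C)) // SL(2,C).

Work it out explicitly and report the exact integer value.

Gamma = pi_1(Sigma_51) = < a_1, b_1, ..., a_51, b_51 | prod [a_i, b_i] > has 2g = 102 generators and 1 relator.
A cocycle assigns one sl_2 vector per generator subject to the relator condition d_2(z) = 0: dim of the unconstrained space is 3*2g = 306.
d_2 is surjective at irreducible rho (its cokernel H^2 is dual to H^0 = 0), so dim Z^1 = 306 - 3 = 303.
As always at irreducible rho, dim B^1 = 3.
dim X = dim H^1 = 303 - 3 = 300.

300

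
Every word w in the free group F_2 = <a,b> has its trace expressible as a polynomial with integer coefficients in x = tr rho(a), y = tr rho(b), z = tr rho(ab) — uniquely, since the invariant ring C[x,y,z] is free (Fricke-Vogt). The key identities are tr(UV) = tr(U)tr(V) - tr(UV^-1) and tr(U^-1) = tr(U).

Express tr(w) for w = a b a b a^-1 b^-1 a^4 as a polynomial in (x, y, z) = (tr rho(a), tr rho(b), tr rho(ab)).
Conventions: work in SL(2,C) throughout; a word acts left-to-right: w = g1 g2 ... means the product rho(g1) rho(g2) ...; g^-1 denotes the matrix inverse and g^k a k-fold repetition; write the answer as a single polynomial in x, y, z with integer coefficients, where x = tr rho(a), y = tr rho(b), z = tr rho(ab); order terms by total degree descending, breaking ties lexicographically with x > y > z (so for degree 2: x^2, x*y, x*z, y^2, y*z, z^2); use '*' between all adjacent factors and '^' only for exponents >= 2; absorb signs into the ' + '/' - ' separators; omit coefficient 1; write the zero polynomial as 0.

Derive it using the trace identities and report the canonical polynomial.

-x^5*y*z^2 + x^6*z + x^4*y^2*z + x^4*z^3 + 3*x^3*y*z^2 - 6*x^4*z - 3*x^2*y^2*z - 3*x^2*z^3 - x^3*y - x*y*z^2 + 10*x^2*z + y^2*z + z^3 + 2*x*y - 3*z

use: trace(b a b a) = trace(a b) * trace(a b) - trace(1)  (split on a) = z^2 - 2
use: trace(b a b) = trace(b) * trace(a b) - trace(a)  (reduce the b square) = y*z - x
trace(b a b a^2) = trace(a) * trace(b a b a) - trace(b a b)  (reduce the a square) = x*z^2 - y*z - x
trace(a b a b a^2) = trace(a) * trace(b a b a^2) - trace(b a b a)  (reduce the a square) = x^2*z^2 - x*y*z - x^2 - z^2 + 2
use: trace(a^4 b a b) = trace(a) * trace(a b a b a^2) - trace(a b a b a)  (reduce the a square) = x^3*z^2 - x^2*y*z - x^3 - 2*x*z^2 + y*z + 3*x
trace(a b a) = trace(a) * trace(b a) - trace(b)  (reduce the a square) = x*z - y
trace(b a^3) = trace(a) * trace(a b a) - trace(a b)  (reduce the a square) = x^2*z - x*y - z
use: trace(b a^4) = trace(a) * trace(b a^3) - trace(b a^2)  (reduce the a square) = x^3*z - x^2*y - 2*x*z + y
trace(a^4 b a) = trace(a) * trace(b a^4) - trace(b a^3)  (reduce the a square) = x^4*z - x^3*y - 3*x^2*z + 2*x*y + z
apply: trace(a b a b^2 a^3) = trace(b) * trace(a^4 b a b) - trace(a^4 b a)  (reduce the b square) = x^3*y*z^2 - x^4*z - x^2*y^2*z - 2*x*y*z^2 + 3*x^2*z + y^2*z + x*y - z
trace(a b a b^2 a) = trace(b) * trace(a^2 b a b) - trace(a^2 b a)  (reduce the b square) = x*y*z^2 - x^2*z - y^2*z + z
apply: trace(a b a b^2) = trace(b) * trace(a b a b) - trace(a b a)  (reduce the b square) = y*z^2 - x*z - y
use: trace(a b a b^2 a^2) = trace(a) * trace(a b a b^2 a) - trace(a b a b^2)  (reduce the a square) = x^2*y*z^2 - x^3*z - x*y^2*z - y*z^2 + 2*x*z + y
trace(b a^5 b a b) = trace(a) * trace(a b a b^2 a^3) - trace(a b a b^2 a^2)  (reduce the a square) = x^4*y*z^2 - x^5*z - x^3*y^2*z - 3*x^2*y*z^2 + 4*x^3*z + 2*x*y^2*z + x^2*y + y*z^2 - 3*x*z - y
apply: trace(b a b a b a) = trace(a b a b) * trace(a b) - trace(b a)  (split on a) = z^3 - 3*z
trace(b a b a b a^2) = trace(a) * trace(b a b a b a) - trace(b a b a b)  (reduce the a square) = x*z^3 - y*z^2 - 2*x*z + y
use: trace(b a b a b a^3) = trace(a) * trace(b a b a b a^2) - trace(b a b a b a)  (reduce the a square) = x^2*z^3 - x*y*z^2 - 2*x^2*z - z^3 + x*y + 3*z
use: trace(a^3 b a b a b a) = trace(a) * trace(b a b a b a^3) - trace(b a b a b a^2)  (reduce the a square) = x^3*z^3 - x^2*y*z^2 - 2*x^3*z - 2*x*z^3 + x^2*y + y*z^2 + 5*x*z - y
use: trace(b a^5 b a b a) = trace(a) * trace(a^3 b a b a b a) - trace(a^3 b a b a b)  (reduce the a square) = x^4*z^3 - x^3*y*z^2 - 2*x^4*z - 3*x^2*z^3 + x^3*y + 2*x*y*z^2 + 7*x^2*z + z^3 - 2*x*y - 3*z
trace(a^5 b a b a^-1 b) = trace(b a^5 b a b) * trace(a) - trace(b a^5 b a b a)  (eliminate a^-1) = x^5*y*z^2 - x^6*z - x^4*y^2*z - x^4*z^3 - 2*x^3*y*z^2 + 6*x^4*z + 2*x^2*y^2*z + 3*x^2*z^3 - x*y*z^2 - 10*x^2*z - z^3 + x*y + 3*z
apply: trace(a b a b a^-1 b^-1 a^4) = trace(a^5 b a b a^-1) * trace(b) - trace(a^5 b a b a^-1 b)  (eliminate b^-1) = -x^5*y*z^2 + x^6*z + x^4*y^2*z + x^4*z^3 + 3*x^3*y*z^2 - 6*x^4*z - 3*x^2*y^2*z - 3*x^2*z^3 - x^3*y - x*y*z^2 + 10*x^2*z + y^2*z + z^3 + 2*x*y - 3*z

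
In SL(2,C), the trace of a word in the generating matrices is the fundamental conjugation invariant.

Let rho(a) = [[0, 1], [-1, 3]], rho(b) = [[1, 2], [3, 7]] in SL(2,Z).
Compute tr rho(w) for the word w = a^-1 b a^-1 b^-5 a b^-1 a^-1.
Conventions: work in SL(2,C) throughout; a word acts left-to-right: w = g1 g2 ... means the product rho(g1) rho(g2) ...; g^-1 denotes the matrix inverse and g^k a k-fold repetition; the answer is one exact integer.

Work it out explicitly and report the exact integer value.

rho(a^-1) = [[3, -1], [1, 0]]
... * rho(b) = [[1, 2], [3, 7]]  ->  [[0, -1], [1, 2]]
... * rho(a^-1) = [[3, -1], [1, 0]]  ->  [[-1, 0], [5, -1]]
... * rho(b^-1) = [[7, -2], [-3, 1]]  ->  [[-7, 2], [38, -11]]
... * rho(b^-1) = [[7, -2], [-3, 1]]  ->  [[-55, 16], [299, -87]]
... * rho(b^-1) = [[7, -2], [-3, 1]]  ->  [[-433, 126], [2354, -685]]
... * rho(b^-1) = [[7, -2], [-3, 1]]  ->  [[-3409, 992], [18533, -5393]]
... * rho(b^-1) = [[7, -2], [-3, 1]]  ->  [[-26839, 7810], [145910, -42459]]
... * rho(a) = [[0, 1], [-1, 3]]  ->  [[-7810, -3409], [42459, 18533]]
... * rho(b^-1) = [[7, -2], [-3, 1]]  ->  [[-44443, 12211], [241614, -66385]]
... * rho(a^-1) = [[3, -1], [1, 0]]  ->  [[-121118, 44443], [658457, -241614]]
tr = -121118 + -241614 = -362732

-362732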